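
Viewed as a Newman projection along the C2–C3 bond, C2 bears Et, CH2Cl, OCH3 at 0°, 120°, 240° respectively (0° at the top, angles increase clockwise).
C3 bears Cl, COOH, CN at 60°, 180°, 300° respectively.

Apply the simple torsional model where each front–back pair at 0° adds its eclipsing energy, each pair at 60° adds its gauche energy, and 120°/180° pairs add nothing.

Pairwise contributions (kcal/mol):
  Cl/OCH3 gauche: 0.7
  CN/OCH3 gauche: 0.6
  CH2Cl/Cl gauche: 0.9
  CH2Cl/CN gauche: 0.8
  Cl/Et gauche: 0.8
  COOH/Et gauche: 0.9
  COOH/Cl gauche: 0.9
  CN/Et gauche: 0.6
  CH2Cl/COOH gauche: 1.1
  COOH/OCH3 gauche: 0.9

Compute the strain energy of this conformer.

This conformer (staggered): Et(0°)/Cl(60°) gauche 0.8; Et(0°)/CN(300°) gauche 0.6; CH2Cl(120°)/Cl(60°) gauche 0.9; CH2Cl(120°)/COOH(180°) gauche 1.1; OCH3(240°)/COOH(180°) gauche 0.9; OCH3(240°)/CN(300°) gauche 0.6 → 4.9 kcal/mol.

4.9 kcal/mol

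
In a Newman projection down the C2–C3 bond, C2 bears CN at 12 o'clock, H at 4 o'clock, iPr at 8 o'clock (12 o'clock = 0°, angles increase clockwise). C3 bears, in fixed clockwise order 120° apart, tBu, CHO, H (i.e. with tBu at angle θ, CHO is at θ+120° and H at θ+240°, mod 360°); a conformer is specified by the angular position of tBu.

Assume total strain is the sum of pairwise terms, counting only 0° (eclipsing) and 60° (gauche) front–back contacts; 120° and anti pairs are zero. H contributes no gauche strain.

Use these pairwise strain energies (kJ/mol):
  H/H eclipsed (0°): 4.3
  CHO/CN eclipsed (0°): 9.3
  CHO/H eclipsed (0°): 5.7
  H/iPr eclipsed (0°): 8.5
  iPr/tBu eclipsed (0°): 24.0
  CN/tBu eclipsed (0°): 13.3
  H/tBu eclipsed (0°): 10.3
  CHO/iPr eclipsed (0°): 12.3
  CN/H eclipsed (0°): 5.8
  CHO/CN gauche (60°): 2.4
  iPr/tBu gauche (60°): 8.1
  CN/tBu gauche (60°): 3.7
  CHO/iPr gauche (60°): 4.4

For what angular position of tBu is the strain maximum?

tBu at 0° (eclipsed): CN–tBu eclipsed, H–CHO eclipsed, iPr–H eclipsed; 13.3 + 5.7 + 8.5 = 27.5 kJ/mol.
tBu at 60° (staggered): CN–tBu gauche, iPr–CHO gauche; 3.7 + 4.4 = 8.1 kJ/mol.
tBu at 120° (eclipsed): CN–H eclipsed, H–tBu eclipsed, iPr–CHO eclipsed; 5.8 + 10.3 + 12.3 = 28.4 kJ/mol.
tBu at 180° (staggered): CN–CHO gauche, iPr–tBu gauche, iPr–CHO gauche; 2.4 + 8.1 + 4.4 = 14.9 kJ/mol.
tBu at 240° (eclipsed): CN–CHO eclipsed, H–H eclipsed, iPr–tBu eclipsed; 9.3 + 4.3 + 24.0 = 37.6 kJ/mol.
tBu at 300° (staggered): CN–tBu gauche, CN–CHO gauche, iPr–tBu gauche; 3.7 + 2.4 + 8.1 = 14.2 kJ/mol.
The maximum (37.6 kJ/mol) occurs with tBu at 240°.

240°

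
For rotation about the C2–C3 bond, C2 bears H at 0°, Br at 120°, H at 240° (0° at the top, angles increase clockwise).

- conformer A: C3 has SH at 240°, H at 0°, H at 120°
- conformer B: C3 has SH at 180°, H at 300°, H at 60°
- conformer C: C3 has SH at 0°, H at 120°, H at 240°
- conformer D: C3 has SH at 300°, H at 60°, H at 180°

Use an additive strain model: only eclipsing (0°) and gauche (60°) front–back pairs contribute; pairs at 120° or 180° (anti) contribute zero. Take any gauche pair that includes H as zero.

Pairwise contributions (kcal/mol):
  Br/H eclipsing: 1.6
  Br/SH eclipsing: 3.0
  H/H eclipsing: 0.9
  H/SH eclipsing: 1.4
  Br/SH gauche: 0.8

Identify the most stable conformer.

D

A (eclipsed): H–H eclipsed, Br–H eclipsed, H–SH eclipsed; 0.9 + 1.6 + 1.4 = 3.9 kcal/mol.
B (staggered): Br–SH gauche; 0.8 = 0.8 kcal/mol.
C (eclipsed): H–SH eclipsed, Br–H eclipsed, H–H eclipsed; 1.4 + 1.6 + 0.9 = 3.9 kcal/mol.
D (staggered): no non-H gauche contacts → 0.0 kcal/mol.
D has the lowest total (0.0 kcal/mol).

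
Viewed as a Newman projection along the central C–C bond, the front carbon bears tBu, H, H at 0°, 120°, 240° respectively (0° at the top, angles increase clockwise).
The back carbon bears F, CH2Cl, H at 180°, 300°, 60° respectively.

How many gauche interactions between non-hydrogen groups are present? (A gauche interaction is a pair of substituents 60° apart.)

Non-H gauche pairs: tBu(0°)/CH2Cl(300°) — 1 interaction.

1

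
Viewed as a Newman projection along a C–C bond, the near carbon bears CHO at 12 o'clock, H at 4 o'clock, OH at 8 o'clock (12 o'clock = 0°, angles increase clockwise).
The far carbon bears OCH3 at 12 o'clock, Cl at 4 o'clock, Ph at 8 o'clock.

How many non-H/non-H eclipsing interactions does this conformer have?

Non-H eclipsing pairs: CHO(0°)/OCH3(0°); OH(240°)/Ph(240°) — 2 interactions.

2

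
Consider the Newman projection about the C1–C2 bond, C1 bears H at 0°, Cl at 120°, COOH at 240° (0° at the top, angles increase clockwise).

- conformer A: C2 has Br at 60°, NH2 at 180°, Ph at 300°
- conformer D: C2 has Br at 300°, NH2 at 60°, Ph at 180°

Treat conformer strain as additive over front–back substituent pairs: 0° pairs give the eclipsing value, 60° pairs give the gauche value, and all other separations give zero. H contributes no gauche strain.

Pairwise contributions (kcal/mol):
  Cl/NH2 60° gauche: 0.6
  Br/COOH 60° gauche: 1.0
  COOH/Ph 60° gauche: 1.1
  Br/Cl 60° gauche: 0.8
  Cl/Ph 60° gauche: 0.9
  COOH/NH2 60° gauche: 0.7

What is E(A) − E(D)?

A is staggered. Cl at 120° is gauche with Br at 60° (0.8); Cl at 120° is gauche with NH2 at 180° (0.6); COOH at 240° is gauche with NH2 at 180° (0.7); COOH at 240° is gauche with Ph at 300° (1.1). Total 3.2 kcal/mol.
D is staggered. Cl at 120° is gauche with NH2 at 60° (0.6); Cl at 120° is gauche with Ph at 180° (0.9); COOH at 240° is gauche with Br at 300° (1.0); COOH at 240° is gauche with Ph at 180° (1.1). Total 3.6 kcal/mol.
E(A) − E(D) = 3.2 − 3.6 = -0.4 kcal/mol.

-0.4 kcal/mol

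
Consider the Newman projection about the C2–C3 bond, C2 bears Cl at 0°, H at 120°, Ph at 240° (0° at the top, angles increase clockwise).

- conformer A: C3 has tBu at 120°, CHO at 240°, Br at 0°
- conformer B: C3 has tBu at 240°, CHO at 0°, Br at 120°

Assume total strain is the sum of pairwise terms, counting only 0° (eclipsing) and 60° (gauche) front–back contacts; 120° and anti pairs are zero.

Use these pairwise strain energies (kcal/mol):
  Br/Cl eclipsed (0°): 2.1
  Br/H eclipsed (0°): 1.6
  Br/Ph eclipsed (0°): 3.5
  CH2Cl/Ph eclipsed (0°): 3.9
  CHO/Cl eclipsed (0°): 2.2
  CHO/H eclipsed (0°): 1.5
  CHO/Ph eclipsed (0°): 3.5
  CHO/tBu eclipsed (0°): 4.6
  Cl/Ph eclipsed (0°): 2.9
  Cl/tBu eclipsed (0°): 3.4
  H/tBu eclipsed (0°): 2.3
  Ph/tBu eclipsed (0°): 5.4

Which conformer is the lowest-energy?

A (eclipsed): Cl–Br eclipsed, H–tBu eclipsed, Ph–CHO eclipsed; 2.1 + 2.3 + 3.5 = 7.9 kcal/mol.
B (eclipsed): Cl–CHO eclipsed, H–Br eclipsed, Ph–tBu eclipsed; 2.2 + 1.6 + 5.4 = 9.2 kcal/mol.
A has the lowest total (7.9 kcal/mol).

A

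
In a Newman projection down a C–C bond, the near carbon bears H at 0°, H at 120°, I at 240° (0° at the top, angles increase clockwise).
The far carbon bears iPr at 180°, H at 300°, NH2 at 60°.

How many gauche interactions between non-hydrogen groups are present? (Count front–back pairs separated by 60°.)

Non-H gauche pairs: I(240°)/iPr(180°) — 1 interaction.

1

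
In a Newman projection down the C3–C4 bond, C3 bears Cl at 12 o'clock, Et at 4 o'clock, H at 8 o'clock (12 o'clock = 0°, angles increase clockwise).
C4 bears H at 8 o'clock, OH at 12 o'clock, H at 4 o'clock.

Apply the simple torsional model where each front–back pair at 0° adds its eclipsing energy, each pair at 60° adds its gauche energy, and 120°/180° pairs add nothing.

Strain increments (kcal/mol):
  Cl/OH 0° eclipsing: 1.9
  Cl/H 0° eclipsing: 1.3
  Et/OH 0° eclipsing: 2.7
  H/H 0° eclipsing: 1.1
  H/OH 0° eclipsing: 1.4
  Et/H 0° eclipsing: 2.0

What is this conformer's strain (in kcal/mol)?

This conformer (eclipsed): Cl–OH eclipsed, Et–H eclipsed, H–H eclipsed; 1.9 + 2.0 + 1.1 = 5.0 kcal/mol.

5.0 kcal/mol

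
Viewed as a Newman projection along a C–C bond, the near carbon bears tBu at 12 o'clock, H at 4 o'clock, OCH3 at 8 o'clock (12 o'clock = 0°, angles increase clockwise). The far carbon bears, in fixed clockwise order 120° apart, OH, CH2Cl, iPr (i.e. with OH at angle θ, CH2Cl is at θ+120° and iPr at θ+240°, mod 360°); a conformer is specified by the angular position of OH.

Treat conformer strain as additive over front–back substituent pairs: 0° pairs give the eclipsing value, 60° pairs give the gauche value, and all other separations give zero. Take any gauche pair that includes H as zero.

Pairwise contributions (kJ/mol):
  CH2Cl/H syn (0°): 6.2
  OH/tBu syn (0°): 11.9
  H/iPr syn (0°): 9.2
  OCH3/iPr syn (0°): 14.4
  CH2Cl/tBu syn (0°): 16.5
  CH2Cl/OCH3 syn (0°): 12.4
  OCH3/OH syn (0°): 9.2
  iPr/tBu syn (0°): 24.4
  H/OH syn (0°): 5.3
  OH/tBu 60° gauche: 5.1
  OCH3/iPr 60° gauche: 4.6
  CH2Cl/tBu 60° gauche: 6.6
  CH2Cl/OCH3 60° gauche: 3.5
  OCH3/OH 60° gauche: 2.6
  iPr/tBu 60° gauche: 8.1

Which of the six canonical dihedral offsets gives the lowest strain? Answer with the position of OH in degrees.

300°

OH at 0° is eclipsed. tBu at 0° is eclipsed with OH at 0° (11.9); H at 120° is eclipsed with CH2Cl at 120° (6.2); OCH3 at 240° is eclipsed with iPr at 240° (14.4). Total 32.5 kJ/mol.
OH at 60° is staggered. tBu at 0° is gauche with OH at 60° (5.1); tBu at 0° is gauche with iPr at 300° (8.1); OCH3 at 240° is gauche with CH2Cl at 180° (3.5); OCH3 at 240° is gauche with iPr at 300° (4.6). Total 21.3 kJ/mol.
OH at 120° is eclipsed. tBu at 0° is eclipsed with iPr at 0° (24.4); H at 120° is eclipsed with OH at 120° (5.3); OCH3 at 240° is eclipsed with CH2Cl at 240° (12.4). Total 42.1 kJ/mol.
OH at 180° is staggered. tBu at 0° is gauche with CH2Cl at 300° (6.6); tBu at 0° is gauche with iPr at 60° (8.1); OCH3 at 240° is gauche with OH at 180° (2.6); OCH3 at 240° is gauche with CH2Cl at 300° (3.5). Total 20.8 kJ/mol.
OH at 240° is eclipsed. tBu at 0° is eclipsed with CH2Cl at 0° (16.5); H at 120° is eclipsed with iPr at 120° (9.2); OCH3 at 240° is eclipsed with OH at 240° (9.2). Total 34.9 kJ/mol.
OH at 300° is staggered. tBu at 0° is gauche with OH at 300° (5.1); tBu at 0° is gauche with CH2Cl at 60° (6.6); OCH3 at 240° is gauche with OH at 300° (2.6); OCH3 at 240° is gauche with iPr at 180° (4.6). Total 18.9 kJ/mol.
The minimum (18.9 kJ/mol) occurs with OH at 300°.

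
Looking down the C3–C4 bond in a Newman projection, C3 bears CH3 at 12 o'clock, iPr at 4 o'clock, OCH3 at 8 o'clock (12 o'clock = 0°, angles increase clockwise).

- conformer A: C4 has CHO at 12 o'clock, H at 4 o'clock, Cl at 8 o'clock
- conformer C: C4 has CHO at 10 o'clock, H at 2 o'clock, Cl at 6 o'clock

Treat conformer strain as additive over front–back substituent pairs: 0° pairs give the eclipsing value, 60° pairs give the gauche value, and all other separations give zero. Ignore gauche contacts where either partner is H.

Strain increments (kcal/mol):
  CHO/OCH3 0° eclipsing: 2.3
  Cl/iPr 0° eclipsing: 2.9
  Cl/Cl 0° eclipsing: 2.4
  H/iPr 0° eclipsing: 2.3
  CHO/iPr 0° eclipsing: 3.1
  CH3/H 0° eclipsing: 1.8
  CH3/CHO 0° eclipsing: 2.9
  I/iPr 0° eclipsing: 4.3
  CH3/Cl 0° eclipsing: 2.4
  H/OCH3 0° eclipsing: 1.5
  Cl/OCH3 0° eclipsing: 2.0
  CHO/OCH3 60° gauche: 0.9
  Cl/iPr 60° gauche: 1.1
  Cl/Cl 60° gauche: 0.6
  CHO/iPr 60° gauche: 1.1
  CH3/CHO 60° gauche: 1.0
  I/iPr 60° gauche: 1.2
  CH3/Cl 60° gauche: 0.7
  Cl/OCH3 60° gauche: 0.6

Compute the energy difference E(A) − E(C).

+3.6 kcal/mol

A (eclipsed): CH3–CHO eclipsed, iPr–H eclipsed, OCH3–Cl eclipsed; 2.9 + 2.3 + 2.0 = 7.2 kcal/mol.
C (staggered): CH3–CHO gauche, iPr–Cl gauche, OCH3–CHO gauche, OCH3–Cl gauche; 1.0 + 1.1 + 0.9 + 0.6 = 3.6 kcal/mol.
E(A) − E(C) = 7.2 − 3.6 = +3.6 kcal/mol.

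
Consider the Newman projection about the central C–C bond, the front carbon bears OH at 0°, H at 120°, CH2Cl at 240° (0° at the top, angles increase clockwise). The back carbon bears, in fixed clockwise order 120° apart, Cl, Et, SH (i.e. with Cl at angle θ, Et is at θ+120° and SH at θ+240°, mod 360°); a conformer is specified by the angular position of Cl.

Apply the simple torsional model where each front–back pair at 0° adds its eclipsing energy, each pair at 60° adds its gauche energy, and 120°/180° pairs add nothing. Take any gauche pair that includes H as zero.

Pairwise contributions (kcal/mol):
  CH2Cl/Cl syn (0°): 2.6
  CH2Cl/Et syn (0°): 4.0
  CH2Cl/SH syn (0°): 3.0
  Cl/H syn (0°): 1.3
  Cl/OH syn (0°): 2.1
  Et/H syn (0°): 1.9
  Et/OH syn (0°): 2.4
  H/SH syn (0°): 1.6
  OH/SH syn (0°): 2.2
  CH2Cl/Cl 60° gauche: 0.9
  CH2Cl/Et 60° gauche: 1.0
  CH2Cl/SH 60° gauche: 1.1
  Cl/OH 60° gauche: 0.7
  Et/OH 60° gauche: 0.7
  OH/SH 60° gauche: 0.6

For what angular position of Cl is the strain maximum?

Cl at 0° (eclipsed): OH(0°)/Cl(0°) eclipsed 2.1; H(120°)/Et(120°) eclipsed 1.9; CH2Cl(240°)/SH(240°) eclipsed 3.0 → 7.0 kcal/mol.
Cl at 60° (staggered): OH(0°)/Cl(60°) gauche 0.7; OH(0°)/SH(300°) gauche 0.6; CH2Cl(240°)/Et(180°) gauche 1.0; CH2Cl(240°)/SH(300°) gauche 1.1 → 3.4 kcal/mol.
Cl at 120° (eclipsed): OH(0°)/SH(0°) eclipsed 2.2; H(120°)/Cl(120°) eclipsed 1.3; CH2Cl(240°)/Et(240°) eclipsed 4.0 → 7.5 kcal/mol.
Cl at 180° (staggered): OH(0°)/Et(300°) gauche 0.7; OH(0°)/SH(60°) gauche 0.6; CH2Cl(240°)/Cl(180°) gauche 0.9; CH2Cl(240°)/Et(300°) gauche 1.0 → 3.2 kcal/mol.
Cl at 240° (eclipsed): OH(0°)/Et(0°) eclipsed 2.4; H(120°)/SH(120°) eclipsed 1.6; CH2Cl(240°)/Cl(240°) eclipsed 2.6 → 6.6 kcal/mol.
Cl at 300° (staggered): OH(0°)/Cl(300°) gauche 0.7; OH(0°)/Et(60°) gauche 0.7; CH2Cl(240°)/Cl(300°) gauche 0.9; CH2Cl(240°)/SH(180°) gauche 1.1 → 3.4 kcal/mol.
The maximum (7.5 kcal/mol) occurs with Cl at 120°.

120°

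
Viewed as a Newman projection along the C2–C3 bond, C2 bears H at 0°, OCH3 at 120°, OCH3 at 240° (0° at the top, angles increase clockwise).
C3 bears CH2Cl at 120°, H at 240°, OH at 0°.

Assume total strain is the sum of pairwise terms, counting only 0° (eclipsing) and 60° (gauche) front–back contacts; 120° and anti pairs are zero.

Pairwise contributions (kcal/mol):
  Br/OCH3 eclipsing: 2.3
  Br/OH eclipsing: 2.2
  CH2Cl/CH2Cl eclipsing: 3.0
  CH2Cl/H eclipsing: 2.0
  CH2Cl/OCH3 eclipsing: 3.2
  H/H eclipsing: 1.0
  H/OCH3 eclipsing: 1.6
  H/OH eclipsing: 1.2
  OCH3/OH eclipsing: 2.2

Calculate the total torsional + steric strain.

This conformer (eclipsed): H(0°)/OH(0°) eclipsed 1.2; OCH3(120°)/CH2Cl(120°) eclipsed 3.2; OCH3(240°)/H(240°) eclipsed 1.6 → 6.0 kcal/mol.

6.0 kcal/mol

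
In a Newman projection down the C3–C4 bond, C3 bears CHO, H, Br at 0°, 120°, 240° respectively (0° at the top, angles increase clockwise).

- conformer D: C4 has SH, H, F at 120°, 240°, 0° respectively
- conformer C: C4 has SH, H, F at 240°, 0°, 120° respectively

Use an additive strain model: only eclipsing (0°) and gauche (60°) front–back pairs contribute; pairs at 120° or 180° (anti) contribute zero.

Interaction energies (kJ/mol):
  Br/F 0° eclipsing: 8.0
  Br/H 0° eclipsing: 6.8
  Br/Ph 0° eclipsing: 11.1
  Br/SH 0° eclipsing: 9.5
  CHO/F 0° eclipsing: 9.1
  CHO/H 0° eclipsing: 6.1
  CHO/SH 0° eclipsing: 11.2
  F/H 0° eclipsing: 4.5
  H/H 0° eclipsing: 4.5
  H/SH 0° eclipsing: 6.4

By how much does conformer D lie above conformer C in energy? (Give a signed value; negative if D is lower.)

D (eclipsed): CHO(0°)/F(0°) eclipsed 9.1; H(120°)/SH(120°) eclipsed 6.4; Br(240°)/H(240°) eclipsed 6.8 → 22.3 kJ/mol.
C (eclipsed): CHO(0°)/H(0°) eclipsed 6.1; H(120°)/F(120°) eclipsed 4.5; Br(240°)/SH(240°) eclipsed 9.5 → 20.1 kJ/mol.
E(D) − E(C) = 22.3 − 20.1 = +2.2 kJ/mol.

+2.2 kJ/mol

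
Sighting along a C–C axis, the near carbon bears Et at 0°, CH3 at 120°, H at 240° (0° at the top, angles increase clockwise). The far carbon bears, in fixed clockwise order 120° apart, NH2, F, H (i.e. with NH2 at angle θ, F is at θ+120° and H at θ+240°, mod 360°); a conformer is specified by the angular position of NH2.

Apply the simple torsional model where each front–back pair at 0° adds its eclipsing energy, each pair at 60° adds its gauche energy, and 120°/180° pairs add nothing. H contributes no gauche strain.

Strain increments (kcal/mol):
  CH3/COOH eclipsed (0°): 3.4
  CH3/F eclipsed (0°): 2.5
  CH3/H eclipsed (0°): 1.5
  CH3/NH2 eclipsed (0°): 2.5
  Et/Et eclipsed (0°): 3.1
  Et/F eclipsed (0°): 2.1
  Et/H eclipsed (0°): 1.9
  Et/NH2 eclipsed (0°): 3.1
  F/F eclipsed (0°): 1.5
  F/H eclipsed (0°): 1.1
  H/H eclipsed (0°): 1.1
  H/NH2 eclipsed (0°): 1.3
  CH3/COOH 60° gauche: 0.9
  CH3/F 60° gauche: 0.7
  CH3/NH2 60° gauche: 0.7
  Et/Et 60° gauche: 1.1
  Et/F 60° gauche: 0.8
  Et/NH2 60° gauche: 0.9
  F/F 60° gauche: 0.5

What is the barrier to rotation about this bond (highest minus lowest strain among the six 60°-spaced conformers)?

5.2 kcal/mol

NH2 at 0° (eclipsed): Et–NH2 eclipsed, CH3–F eclipsed, H–H eclipsed; 3.1 + 2.5 + 1.1 = 6.7 kcal/mol.
NH2 at 60° (staggered): Et–NH2 gauche, CH3–NH2 gauche, CH3–F gauche; 0.9 + 0.7 + 0.7 = 2.3 kcal/mol.
NH2 at 120° (eclipsed): Et–H eclipsed, CH3–NH2 eclipsed, H–F eclipsed; 1.9 + 2.5 + 1.1 = 5.5 kcal/mol.
NH2 at 180° (staggered): Et–F gauche, CH3–NH2 gauche; 0.8 + 0.7 = 1.5 kcal/mol.
NH2 at 240° (eclipsed): Et–F eclipsed, CH3–H eclipsed, H–NH2 eclipsed; 2.1 + 1.5 + 1.3 = 4.9 kcal/mol.
NH2 at 300° (staggered): Et–NH2 gauche, Et–F gauche, CH3–F gauche; 0.9 + 0.8 + 0.7 = 2.4 kcal/mol.
Max at 0° (6.7 kcal/mol), min at 180° (1.5 kcal/mol); barrier = 5.2 kcal/mol.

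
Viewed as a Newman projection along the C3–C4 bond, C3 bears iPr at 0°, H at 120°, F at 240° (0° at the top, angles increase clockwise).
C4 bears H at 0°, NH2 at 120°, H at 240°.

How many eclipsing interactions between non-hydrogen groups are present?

Every eclipsing pair involves H, so the count is 0.

0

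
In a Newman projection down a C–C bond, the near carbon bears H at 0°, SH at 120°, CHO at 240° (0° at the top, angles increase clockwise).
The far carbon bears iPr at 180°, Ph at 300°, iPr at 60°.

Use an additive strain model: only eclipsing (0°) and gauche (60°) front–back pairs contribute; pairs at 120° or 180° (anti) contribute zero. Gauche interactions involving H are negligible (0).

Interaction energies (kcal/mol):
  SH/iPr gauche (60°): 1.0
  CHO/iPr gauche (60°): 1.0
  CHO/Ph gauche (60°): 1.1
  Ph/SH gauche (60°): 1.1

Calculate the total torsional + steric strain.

This conformer (staggered): SH(120°)/iPr(180°) gauche 1.0; SH(120°)/iPr(60°) gauche 1.0; CHO(240°)/iPr(180°) gauche 1.0; CHO(240°)/Ph(300°) gauche 1.1 → 4.1 kcal/mol.

4.1 kcal/mol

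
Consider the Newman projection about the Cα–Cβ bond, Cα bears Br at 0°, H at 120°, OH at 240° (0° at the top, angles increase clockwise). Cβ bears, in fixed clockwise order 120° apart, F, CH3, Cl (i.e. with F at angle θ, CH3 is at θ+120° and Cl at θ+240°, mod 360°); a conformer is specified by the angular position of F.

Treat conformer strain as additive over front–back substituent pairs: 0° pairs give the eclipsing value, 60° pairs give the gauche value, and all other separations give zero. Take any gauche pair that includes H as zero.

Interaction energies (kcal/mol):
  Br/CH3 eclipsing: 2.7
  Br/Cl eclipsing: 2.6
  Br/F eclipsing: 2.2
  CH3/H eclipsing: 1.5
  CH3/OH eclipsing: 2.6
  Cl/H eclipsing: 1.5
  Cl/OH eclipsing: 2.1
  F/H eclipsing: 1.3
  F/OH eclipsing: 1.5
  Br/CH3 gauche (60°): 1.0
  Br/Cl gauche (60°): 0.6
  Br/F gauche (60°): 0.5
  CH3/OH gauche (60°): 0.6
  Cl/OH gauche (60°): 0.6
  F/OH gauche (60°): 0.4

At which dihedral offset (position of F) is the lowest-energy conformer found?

60°

F at 0° (eclipsed): Br(0°)/F(0°) eclipsed 2.2; H(120°)/CH3(120°) eclipsed 1.5; OH(240°)/Cl(240°) eclipsed 2.1 → 5.8 kcal/mol.
F at 60° (staggered): Br(0°)/F(60°) gauche 0.5; Br(0°)/Cl(300°) gauche 0.6; OH(240°)/CH3(180°) gauche 0.6; OH(240°)/Cl(300°) gauche 0.6 → 2.3 kcal/mol.
F at 120° (eclipsed): Br(0°)/Cl(0°) eclipsed 2.6; H(120°)/F(120°) eclipsed 1.3; OH(240°)/CH3(240°) eclipsed 2.6 → 6.5 kcal/mol.
F at 180° (staggered): Br(0°)/CH3(300°) gauche 1.0; Br(0°)/Cl(60°) gauche 0.6; OH(240°)/F(180°) gauche 0.4; OH(240°)/CH3(300°) gauche 0.6 → 2.6 kcal/mol.
F at 240° (eclipsed): Br(0°)/CH3(0°) eclipsed 2.7; H(120°)/Cl(120°) eclipsed 1.5; OH(240°)/F(240°) eclipsed 1.5 → 5.7 kcal/mol.
F at 300° (staggered): Br(0°)/F(300°) gauche 0.5; Br(0°)/CH3(60°) gauche 1.0; OH(240°)/F(300°) gauche 0.4; OH(240°)/Cl(180°) gauche 0.6 → 2.5 kcal/mol.
The minimum (2.3 kcal/mol) occurs with F at 60°.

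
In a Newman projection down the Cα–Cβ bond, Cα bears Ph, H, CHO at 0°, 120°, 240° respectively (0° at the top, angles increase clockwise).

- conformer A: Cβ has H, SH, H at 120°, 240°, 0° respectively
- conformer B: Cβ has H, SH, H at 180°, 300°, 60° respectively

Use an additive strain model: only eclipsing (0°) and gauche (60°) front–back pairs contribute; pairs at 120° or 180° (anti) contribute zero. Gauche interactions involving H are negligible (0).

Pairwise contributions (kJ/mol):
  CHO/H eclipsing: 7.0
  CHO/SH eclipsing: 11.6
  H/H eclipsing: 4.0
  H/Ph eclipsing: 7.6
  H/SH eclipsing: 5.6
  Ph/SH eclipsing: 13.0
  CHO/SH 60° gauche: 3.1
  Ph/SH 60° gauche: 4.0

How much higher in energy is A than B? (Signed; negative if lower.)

+16.1 kJ/mol

A (eclipsed): Ph–H eclipsed, H–H eclipsed, CHO–SH eclipsed; 7.6 + 4.0 + 11.6 = 23.2 kJ/mol.
B (staggered): Ph–SH gauche, CHO–SH gauche; 4.0 + 3.1 = 7.1 kJ/mol.
E(A) − E(B) = 23.2 − 7.1 = +16.1 kJ/mol.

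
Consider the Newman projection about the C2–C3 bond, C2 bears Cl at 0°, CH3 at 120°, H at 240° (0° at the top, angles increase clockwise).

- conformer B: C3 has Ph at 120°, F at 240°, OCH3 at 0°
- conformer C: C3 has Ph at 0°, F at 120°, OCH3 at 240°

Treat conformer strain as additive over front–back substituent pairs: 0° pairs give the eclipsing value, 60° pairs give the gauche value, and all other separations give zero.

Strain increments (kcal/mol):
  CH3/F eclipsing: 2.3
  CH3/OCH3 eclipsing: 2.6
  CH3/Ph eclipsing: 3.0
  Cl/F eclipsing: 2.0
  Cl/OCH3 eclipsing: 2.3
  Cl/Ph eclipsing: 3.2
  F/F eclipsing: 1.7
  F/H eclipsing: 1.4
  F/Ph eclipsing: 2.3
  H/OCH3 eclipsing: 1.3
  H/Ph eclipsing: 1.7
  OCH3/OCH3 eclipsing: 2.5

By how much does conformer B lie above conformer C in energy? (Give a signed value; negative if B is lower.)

B (eclipsed): Cl–OCH3 eclipsed, CH3–Ph eclipsed, H–F eclipsed; 2.3 + 3.0 + 1.4 = 6.7 kcal/mol.
C (eclipsed): Cl–Ph eclipsed, CH3–F eclipsed, H–OCH3 eclipsed; 3.2 + 2.3 + 1.3 = 6.8 kcal/mol.
E(B) − E(C) = 6.7 − 6.8 = -0.1 kcal/mol.

-0.1 kcal/mol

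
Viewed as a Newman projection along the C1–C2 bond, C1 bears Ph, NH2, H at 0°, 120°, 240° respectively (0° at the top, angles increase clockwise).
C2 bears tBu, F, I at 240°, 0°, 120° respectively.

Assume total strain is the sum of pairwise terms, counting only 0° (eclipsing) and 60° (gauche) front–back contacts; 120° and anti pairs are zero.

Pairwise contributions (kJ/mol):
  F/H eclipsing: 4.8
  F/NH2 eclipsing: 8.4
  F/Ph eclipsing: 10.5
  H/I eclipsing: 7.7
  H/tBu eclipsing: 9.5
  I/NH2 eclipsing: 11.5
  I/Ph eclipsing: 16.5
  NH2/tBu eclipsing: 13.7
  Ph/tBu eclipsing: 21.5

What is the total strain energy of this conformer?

31.5 kJ/mol

This conformer (eclipsed): Ph–F eclipsed, NH2–I eclipsed, H–tBu eclipsed; 10.5 + 11.5 + 9.5 = 31.5 kJ/mol.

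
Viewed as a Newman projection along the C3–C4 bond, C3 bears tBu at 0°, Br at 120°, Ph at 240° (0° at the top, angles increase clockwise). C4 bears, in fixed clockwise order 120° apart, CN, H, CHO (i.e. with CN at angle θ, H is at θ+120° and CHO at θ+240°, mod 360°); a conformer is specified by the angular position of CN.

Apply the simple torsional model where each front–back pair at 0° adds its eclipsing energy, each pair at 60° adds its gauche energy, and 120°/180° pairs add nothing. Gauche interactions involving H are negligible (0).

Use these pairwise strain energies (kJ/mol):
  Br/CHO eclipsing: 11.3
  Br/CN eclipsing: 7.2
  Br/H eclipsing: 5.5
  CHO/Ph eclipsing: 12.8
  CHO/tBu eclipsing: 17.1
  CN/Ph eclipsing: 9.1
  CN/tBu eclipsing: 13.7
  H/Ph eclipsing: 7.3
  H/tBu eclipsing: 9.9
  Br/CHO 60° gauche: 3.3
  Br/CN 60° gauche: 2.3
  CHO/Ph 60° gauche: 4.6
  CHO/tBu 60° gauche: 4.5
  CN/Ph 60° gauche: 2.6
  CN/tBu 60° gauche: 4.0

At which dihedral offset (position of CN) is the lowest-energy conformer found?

180°

CN at 0° is eclipsed. tBu at 0° is eclipsed with CN at 0° (13.7); Br at 120° is eclipsed with H at 120° (5.5); Ph at 240° is eclipsed with CHO at 240° (12.8). Total 32.0 kJ/mol.
CN at 60° is staggered. tBu at 0° is gauche with CN at 60° (4.0); tBu at 0° is gauche with CHO at 300° (4.5); Br at 120° is gauche with CN at 60° (2.3); Ph at 240° is gauche with CHO at 300° (4.6). Total 15.4 kJ/mol.
CN at 120° is eclipsed. tBu at 0° is eclipsed with CHO at 0° (17.1); Br at 120° is eclipsed with CN at 120° (7.2); Ph at 240° is eclipsed with H at 240° (7.3). Total 31.6 kJ/mol.
CN at 180° is staggered. tBu at 0° is gauche with CHO at 60° (4.5); Br at 120° is gauche with CN at 180° (2.3); Br at 120° is gauche with CHO at 60° (3.3); Ph at 240° is gauche with CN at 180° (2.6). Total 12.7 kJ/mol.
CN at 240° is eclipsed. tBu at 0° is eclipsed with H at 0° (9.9); Br at 120° is eclipsed with CHO at 120° (11.3); Ph at 240° is eclipsed with CN at 240° (9.1). Total 30.3 kJ/mol.
CN at 300° is staggered. tBu at 0° is gauche with CN at 300° (4.0); Br at 120° is gauche with CHO at 180° (3.3); Ph at 240° is gauche with CN at 300° (2.6); Ph at 240° is gauche with CHO at 180° (4.6). Total 14.5 kJ/mol.
The minimum (12.7 kJ/mol) occurs with CN at 180°.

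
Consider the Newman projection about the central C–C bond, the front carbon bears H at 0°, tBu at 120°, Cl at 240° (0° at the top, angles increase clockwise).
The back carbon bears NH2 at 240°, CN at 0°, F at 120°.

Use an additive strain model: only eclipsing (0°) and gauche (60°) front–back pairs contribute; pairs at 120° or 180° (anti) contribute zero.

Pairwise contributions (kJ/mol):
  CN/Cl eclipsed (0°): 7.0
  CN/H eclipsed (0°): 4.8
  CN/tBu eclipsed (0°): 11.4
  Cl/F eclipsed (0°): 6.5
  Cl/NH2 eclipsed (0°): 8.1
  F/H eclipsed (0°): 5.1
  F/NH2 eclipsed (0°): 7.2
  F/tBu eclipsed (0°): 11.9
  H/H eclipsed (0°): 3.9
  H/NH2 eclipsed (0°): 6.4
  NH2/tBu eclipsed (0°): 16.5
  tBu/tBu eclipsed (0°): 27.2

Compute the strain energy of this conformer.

This conformer (eclipsed): H–CN eclipsed, tBu–F eclipsed, Cl–NH2 eclipsed; 4.8 + 11.9 + 8.1 = 24.8 kJ/mol.

24.8 kJ/mol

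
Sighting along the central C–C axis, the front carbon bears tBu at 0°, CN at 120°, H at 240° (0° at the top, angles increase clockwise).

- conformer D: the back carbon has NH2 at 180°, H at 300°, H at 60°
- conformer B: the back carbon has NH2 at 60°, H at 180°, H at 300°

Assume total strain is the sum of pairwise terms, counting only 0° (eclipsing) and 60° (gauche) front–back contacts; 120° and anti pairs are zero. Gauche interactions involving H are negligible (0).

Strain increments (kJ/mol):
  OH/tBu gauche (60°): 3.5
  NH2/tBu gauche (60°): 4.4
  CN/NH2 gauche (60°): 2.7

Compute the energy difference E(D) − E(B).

D is staggered. CN at 120° is gauche with NH2 at 180° (2.7). Total 2.7 kJ/mol.
B is staggered. tBu at 0° is gauche with NH2 at 60° (4.4); CN at 120° is gauche with NH2 at 60° (2.7). Total 7.1 kJ/mol.
E(D) − E(B) = 2.7 − 7.1 = -4.4 kJ/mol.

-4.4 kJ/mol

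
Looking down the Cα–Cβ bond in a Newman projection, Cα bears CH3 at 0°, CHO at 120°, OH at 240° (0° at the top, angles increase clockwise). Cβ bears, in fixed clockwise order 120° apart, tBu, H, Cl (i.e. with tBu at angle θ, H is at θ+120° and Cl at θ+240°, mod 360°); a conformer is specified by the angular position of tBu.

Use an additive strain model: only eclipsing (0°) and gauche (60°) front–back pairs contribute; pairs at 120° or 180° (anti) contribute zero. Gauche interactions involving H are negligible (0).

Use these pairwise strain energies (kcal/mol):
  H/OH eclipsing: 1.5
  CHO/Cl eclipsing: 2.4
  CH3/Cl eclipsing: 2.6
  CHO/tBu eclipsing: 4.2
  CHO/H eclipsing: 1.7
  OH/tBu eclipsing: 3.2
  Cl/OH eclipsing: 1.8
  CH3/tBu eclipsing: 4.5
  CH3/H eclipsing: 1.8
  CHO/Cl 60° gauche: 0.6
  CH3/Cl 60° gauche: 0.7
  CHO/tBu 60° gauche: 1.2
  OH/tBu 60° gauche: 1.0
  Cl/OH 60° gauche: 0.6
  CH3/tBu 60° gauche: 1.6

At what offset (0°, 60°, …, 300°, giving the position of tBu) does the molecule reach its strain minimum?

tBu at 0° (eclipsed): CH3–tBu eclipsed, CHO–H eclipsed, OH–Cl eclipsed; 4.5 + 1.7 + 1.8 = 8.0 kcal/mol.
tBu at 60° (staggered): CH3–tBu gauche, CH3–Cl gauche, CHO–tBu gauche, OH–Cl gauche; 1.6 + 0.7 + 1.2 + 0.6 = 4.1 kcal/mol.
tBu at 120° (eclipsed): CH3–Cl eclipsed, CHO–tBu eclipsed, OH–H eclipsed; 2.6 + 4.2 + 1.5 = 8.3 kcal/mol.
tBu at 180° (staggered): CH3–Cl gauche, CHO–tBu gauche, CHO–Cl gauche, OH–tBu gauche; 0.7 + 1.2 + 0.6 + 1.0 = 3.5 kcal/mol.
tBu at 240° (eclipsed): CH3–H eclipsed, CHO–Cl eclipsed, OH–tBu eclipsed; 1.8 + 2.4 + 3.2 = 7.4 kcal/mol.
tBu at 300° (staggered): CH3–tBu gauche, CHO–Cl gauche, OH–tBu gauche, OH–Cl gauche; 1.6 + 0.6 + 1.0 + 0.6 = 3.8 kcal/mol.
The minimum (3.5 kcal/mol) occurs with tBu at 180°.

180°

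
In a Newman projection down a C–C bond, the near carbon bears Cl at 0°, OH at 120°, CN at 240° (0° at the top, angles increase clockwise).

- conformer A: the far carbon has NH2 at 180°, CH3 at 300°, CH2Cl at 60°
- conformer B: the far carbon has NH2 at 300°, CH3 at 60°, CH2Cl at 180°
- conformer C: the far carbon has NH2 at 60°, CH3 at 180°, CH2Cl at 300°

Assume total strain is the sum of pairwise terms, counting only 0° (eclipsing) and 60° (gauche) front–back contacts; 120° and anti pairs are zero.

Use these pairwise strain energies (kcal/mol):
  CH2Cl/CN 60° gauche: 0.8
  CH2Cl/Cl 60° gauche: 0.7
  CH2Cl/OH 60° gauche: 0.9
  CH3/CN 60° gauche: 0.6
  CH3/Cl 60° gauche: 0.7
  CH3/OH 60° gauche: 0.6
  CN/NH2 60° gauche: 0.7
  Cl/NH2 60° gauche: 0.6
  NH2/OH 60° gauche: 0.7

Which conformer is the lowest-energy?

C

A is staggered. Cl at 0° is gauche with CH3 at 300° (0.7); Cl at 0° is gauche with CH2Cl at 60° (0.7); OH at 120° is gauche with NH2 at 180° (0.7); OH at 120° is gauche with CH2Cl at 60° (0.9); CN at 240° is gauche with NH2 at 180° (0.7); CN at 240° is gauche with CH3 at 300° (0.6). Total 4.3 kcal/mol.
B is staggered. Cl at 0° is gauche with NH2 at 300° (0.6); Cl at 0° is gauche with CH3 at 60° (0.7); OH at 120° is gauche with CH3 at 60° (0.6); OH at 120° is gauche with CH2Cl at 180° (0.9); CN at 240° is gauche with NH2 at 300° (0.7); CN at 240° is gauche with CH2Cl at 180° (0.8). Total 4.3 kcal/mol.
C is staggered. Cl at 0° is gauche with NH2 at 60° (0.6); Cl at 0° is gauche with CH2Cl at 300° (0.7); OH at 120° is gauche with NH2 at 60° (0.7); OH at 120° is gauche with CH3 at 180° (0.6); CN at 240° is gauche with CH3 at 180° (0.6); CN at 240° is gauche with CH2Cl at 300° (0.8). Total 4.0 kcal/mol.
C has the lowest total (4.0 kcal/mol).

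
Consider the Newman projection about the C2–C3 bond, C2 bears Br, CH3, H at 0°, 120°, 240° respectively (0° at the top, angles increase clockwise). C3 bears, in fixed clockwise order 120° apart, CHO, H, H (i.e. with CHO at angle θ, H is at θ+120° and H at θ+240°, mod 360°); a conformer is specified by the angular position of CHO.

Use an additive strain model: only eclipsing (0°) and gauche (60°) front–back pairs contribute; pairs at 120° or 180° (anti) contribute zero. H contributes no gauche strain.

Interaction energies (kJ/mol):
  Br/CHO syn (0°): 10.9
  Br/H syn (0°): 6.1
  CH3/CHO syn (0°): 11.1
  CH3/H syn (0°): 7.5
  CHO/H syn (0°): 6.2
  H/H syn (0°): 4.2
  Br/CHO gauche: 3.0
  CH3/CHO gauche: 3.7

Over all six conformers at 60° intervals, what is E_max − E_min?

CHO at 0° (eclipsed): Br(0°)/CHO(0°) eclipsed 10.9; CH3(120°)/H(120°) eclipsed 7.5; H(240°)/H(240°) eclipsed 4.2 → 22.6 kJ/mol.
CHO at 60° (staggered): Br(0°)/CHO(60°) gauche 3.0; CH3(120°)/CHO(60°) gauche 3.7 → 6.7 kJ/mol.
CHO at 120° (eclipsed): Br(0°)/H(0°) eclipsed 6.1; CH3(120°)/CHO(120°) eclipsed 11.1; H(240°)/H(240°) eclipsed 4.2 → 21.4 kJ/mol.
CHO at 180° (staggered): CH3(120°)/CHO(180°) gauche 3.7 → 3.7 kJ/mol.
CHO at 240° (eclipsed): Br(0°)/H(0°) eclipsed 6.1; CH3(120°)/H(120°) eclipsed 7.5; H(240°)/CHO(240°) eclipsed 6.2 → 19.8 kJ/mol.
CHO at 300° (staggered): Br(0°)/CHO(300°) gauche 3.0 → 3.0 kJ/mol.
Max at 0° (22.6 kJ/mol), min at 300° (3.0 kJ/mol); barrier = 19.6 kJ/mol.

19.6 kJ/mol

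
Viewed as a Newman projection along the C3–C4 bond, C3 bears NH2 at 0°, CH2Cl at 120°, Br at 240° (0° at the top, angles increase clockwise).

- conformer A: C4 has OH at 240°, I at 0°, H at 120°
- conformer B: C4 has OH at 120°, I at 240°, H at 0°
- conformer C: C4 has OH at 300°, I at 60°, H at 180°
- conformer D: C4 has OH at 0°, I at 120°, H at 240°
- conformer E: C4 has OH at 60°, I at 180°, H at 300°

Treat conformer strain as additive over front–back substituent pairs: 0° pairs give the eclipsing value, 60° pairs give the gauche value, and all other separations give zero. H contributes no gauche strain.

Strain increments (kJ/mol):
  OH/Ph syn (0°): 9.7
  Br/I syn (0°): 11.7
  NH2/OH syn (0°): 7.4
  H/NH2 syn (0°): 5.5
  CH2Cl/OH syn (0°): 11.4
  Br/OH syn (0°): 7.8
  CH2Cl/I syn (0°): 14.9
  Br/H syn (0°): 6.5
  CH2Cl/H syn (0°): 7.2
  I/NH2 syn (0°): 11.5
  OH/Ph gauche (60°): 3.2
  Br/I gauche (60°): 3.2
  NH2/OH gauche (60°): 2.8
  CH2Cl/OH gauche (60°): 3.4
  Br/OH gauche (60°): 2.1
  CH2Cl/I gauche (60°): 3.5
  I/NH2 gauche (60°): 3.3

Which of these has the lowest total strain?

A (eclipsed): NH2(0°)/I(0°) eclipsed 11.5; CH2Cl(120°)/H(120°) eclipsed 7.2; Br(240°)/OH(240°) eclipsed 7.8 → 26.5 kJ/mol.
B (eclipsed): NH2(0°)/H(0°) eclipsed 5.5; CH2Cl(120°)/OH(120°) eclipsed 11.4; Br(240°)/I(240°) eclipsed 11.7 → 28.6 kJ/mol.
C (staggered): NH2(0°)/OH(300°) gauche 2.8; NH2(0°)/I(60°) gauche 3.3; CH2Cl(120°)/I(60°) gauche 3.5; Br(240°)/OH(300°) gauche 2.1 → 11.7 kJ/mol.
D (eclipsed): NH2(0°)/OH(0°) eclipsed 7.4; CH2Cl(120°)/I(120°) eclipsed 14.9; Br(240°)/H(240°) eclipsed 6.5 → 28.8 kJ/mol.
E (staggered): NH2(0°)/OH(60°) gauche 2.8; CH2Cl(120°)/OH(60°) gauche 3.4; CH2Cl(120°)/I(180°) gauche 3.5; Br(240°)/I(180°) gauche 3.2 → 12.9 kJ/mol.
C has the lowest total (11.7 kJ/mol).

C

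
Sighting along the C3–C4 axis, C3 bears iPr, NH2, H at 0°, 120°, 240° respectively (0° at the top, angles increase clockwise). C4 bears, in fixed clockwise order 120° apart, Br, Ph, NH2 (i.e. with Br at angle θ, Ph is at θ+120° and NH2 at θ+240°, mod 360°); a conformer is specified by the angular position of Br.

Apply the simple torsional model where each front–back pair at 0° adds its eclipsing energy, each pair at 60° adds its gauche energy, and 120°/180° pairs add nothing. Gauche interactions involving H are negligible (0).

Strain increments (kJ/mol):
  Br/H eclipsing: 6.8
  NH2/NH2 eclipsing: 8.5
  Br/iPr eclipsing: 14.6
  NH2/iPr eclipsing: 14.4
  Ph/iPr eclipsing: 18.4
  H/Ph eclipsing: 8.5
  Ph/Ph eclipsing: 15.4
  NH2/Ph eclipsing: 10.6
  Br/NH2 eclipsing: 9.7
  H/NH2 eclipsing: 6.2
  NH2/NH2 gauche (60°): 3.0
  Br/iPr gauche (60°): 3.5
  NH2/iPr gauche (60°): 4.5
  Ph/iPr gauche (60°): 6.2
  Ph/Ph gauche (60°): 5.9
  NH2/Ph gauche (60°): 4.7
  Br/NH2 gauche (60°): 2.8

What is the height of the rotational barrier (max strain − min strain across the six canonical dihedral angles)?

Br at 0° (eclipsed): iPr(0°)/Br(0°) eclipsed 14.6; NH2(120°)/Ph(120°) eclipsed 10.6; H(240°)/NH2(240°) eclipsed 6.2 → 31.4 kJ/mol.
Br at 60° (staggered): iPr(0°)/Br(60°) gauche 3.5; iPr(0°)/NH2(300°) gauche 4.5; NH2(120°)/Br(60°) gauche 2.8; NH2(120°)/Ph(180°) gauche 4.7 → 15.5 kJ/mol.
Br at 120° (eclipsed): iPr(0°)/NH2(0°) eclipsed 14.4; NH2(120°)/Br(120°) eclipsed 9.7; H(240°)/Ph(240°) eclipsed 8.5 → 32.6 kJ/mol.
Br at 180° (staggered): iPr(0°)/Ph(300°) gauche 6.2; iPr(0°)/NH2(60°) gauche 4.5; NH2(120°)/Br(180°) gauche 2.8; NH2(120°)/NH2(60°) gauche 3.0 → 16.5 kJ/mol.
Br at 240° (eclipsed): iPr(0°)/Ph(0°) eclipsed 18.4; NH2(120°)/NH2(120°) eclipsed 8.5; H(240°)/Br(240°) eclipsed 6.8 → 33.7 kJ/mol.
Br at 300° (staggered): iPr(0°)/Br(300°) gauche 3.5; iPr(0°)/Ph(60°) gauche 6.2; NH2(120°)/Ph(60°) gauche 4.7; NH2(120°)/NH2(180°) gauche 3.0 → 17.4 kJ/mol.
Max at 240° (33.7 kJ/mol), min at 60° (15.5 kJ/mol); barrier = 18.2 kJ/mol.

18.2 kJ/mol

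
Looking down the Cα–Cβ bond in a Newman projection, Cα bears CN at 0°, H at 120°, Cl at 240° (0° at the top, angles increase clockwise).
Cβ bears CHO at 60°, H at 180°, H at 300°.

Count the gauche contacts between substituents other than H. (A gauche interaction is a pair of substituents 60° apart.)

1

Non-H gauche pairs: CN(0°)/CHO(60°) — 1 interaction.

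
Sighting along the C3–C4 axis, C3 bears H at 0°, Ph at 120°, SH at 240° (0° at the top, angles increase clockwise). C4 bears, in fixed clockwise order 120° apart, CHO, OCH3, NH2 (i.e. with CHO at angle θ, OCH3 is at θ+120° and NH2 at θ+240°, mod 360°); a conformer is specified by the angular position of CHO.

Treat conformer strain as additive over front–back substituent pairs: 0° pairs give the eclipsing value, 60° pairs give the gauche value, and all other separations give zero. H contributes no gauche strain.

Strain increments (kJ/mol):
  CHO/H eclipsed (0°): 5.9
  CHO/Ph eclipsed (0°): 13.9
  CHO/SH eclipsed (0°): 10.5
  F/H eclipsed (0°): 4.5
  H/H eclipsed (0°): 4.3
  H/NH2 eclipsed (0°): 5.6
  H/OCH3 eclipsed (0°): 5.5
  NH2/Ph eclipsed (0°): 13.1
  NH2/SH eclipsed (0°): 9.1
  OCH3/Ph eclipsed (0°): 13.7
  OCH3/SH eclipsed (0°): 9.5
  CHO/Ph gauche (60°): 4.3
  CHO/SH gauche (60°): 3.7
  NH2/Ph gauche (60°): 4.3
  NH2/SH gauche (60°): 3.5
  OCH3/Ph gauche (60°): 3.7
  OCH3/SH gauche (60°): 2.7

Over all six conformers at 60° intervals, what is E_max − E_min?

14.9 kJ/mol

CHO at 0° (eclipsed): H–CHO eclipsed, Ph–OCH3 eclipsed, SH–NH2 eclipsed; 5.9 + 13.7 + 9.1 = 28.7 kJ/mol.
CHO at 60° (staggered): Ph–CHO gauche, Ph–OCH3 gauche, SH–OCH3 gauche, SH–NH2 gauche; 4.3 + 3.7 + 2.7 + 3.5 = 14.2 kJ/mol.
CHO at 120° (eclipsed): H–NH2 eclipsed, Ph–CHO eclipsed, SH–OCH3 eclipsed; 5.6 + 13.9 + 9.5 = 29.0 kJ/mol.
CHO at 180° (staggered): Ph–CHO gauche, Ph–NH2 gauche, SH–CHO gauche, SH–OCH3 gauche; 4.3 + 4.3 + 3.7 + 2.7 = 15.0 kJ/mol.
CHO at 240° (eclipsed): H–OCH3 eclipsed, Ph–NH2 eclipsed, SH–CHO eclipsed; 5.5 + 13.1 + 10.5 = 29.1 kJ/mol.
CHO at 300° (staggered): Ph–OCH3 gauche, Ph–NH2 gauche, SH–CHO gauche, SH–NH2 gauche; 3.7 + 4.3 + 3.7 + 3.5 = 15.2 kJ/mol.
Max at 240° (29.1 kJ/mol), min at 60° (14.2 kJ/mol); barrier = 14.9 kJ/mol.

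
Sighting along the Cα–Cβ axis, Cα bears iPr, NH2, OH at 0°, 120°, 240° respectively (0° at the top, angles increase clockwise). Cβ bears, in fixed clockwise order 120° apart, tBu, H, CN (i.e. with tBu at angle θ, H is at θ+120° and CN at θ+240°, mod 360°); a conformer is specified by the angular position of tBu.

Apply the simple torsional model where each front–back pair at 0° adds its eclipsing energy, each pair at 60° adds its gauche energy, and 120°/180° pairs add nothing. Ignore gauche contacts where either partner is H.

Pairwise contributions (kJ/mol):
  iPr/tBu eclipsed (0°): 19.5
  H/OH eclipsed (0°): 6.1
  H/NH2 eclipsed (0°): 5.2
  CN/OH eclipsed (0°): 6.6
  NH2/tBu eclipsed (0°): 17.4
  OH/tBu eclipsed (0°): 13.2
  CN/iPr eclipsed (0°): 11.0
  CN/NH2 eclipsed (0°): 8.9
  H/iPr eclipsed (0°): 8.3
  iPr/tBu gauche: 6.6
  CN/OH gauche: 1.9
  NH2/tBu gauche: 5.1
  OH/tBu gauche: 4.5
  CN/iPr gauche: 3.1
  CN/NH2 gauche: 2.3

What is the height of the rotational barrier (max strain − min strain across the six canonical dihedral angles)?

19.5 kJ/mol

tBu at 0° (eclipsed): iPr(0°)/tBu(0°) eclipsed 19.5; NH2(120°)/H(120°) eclipsed 5.2; OH(240°)/CN(240°) eclipsed 6.6 → 31.3 kJ/mol.
tBu at 60° (staggered): iPr(0°)/tBu(60°) gauche 6.6; iPr(0°)/CN(300°) gauche 3.1; NH2(120°)/tBu(60°) gauche 5.1; OH(240°)/CN(300°) gauche 1.9 → 16.7 kJ/mol.
tBu at 120° (eclipsed): iPr(0°)/CN(0°) eclipsed 11.0; NH2(120°)/tBu(120°) eclipsed 17.4; OH(240°)/H(240°) eclipsed 6.1 → 34.5 kJ/mol.
tBu at 180° (staggered): iPr(0°)/CN(60°) gauche 3.1; NH2(120°)/tBu(180°) gauche 5.1; NH2(120°)/CN(60°) gauche 2.3; OH(240°)/tBu(180°) gauche 4.5 → 15.0 kJ/mol.
tBu at 240° (eclipsed): iPr(0°)/H(0°) eclipsed 8.3; NH2(120°)/CN(120°) eclipsed 8.9; OH(240°)/tBu(240°) eclipsed 13.2 → 30.4 kJ/mol.
tBu at 300° (staggered): iPr(0°)/tBu(300°) gauche 6.6; NH2(120°)/CN(180°) gauche 2.3; OH(240°)/tBu(300°) gauche 4.5; OH(240°)/CN(180°) gauche 1.9 → 15.3 kJ/mol.
Max at 120° (34.5 kJ/mol), min at 180° (15.0 kJ/mol); barrier = 19.5 kJ/mol.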